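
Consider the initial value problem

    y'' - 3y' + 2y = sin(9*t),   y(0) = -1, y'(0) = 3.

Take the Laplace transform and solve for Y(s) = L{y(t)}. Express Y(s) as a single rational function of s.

Y(s) = (-s^3 + 6*s^2 - 81*s + 495)/(s^4 - 3*s^3 + 83*s^2 - 243*s + 162)

Apply the Laplace transform to the equation.
With L{y''} = s^2 Y - s·y(0) - y'(0) and L{y'} = sY - y(0), with y(0) = -1, y'(0) = 3: the LHS transforms to (s^2 - 3*s + 2)Y - (-s + 6).
The right side is L{sin(9*t)} = 9/(s^2 + 81).
So (s^2 - 3*s + 2)Y = 9/(s^2 + 81) + (-s + 6).
Solve for Y(s) and write it as one ratio of polynomials.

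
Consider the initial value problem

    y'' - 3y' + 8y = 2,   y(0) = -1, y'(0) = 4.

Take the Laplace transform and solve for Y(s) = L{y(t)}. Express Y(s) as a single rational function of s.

Y(s) = (-s^2 + 7*s + 2)/(s^3 - 3*s^2 + 8*s)

Apply the Laplace transform to the equation.
The derivative rules (L{y''} = s^2 Y - s·y(0) - y'(0) and L{y'} = sY - y(0), with y(0) = -1, y'(0) = 4) turn the left side into (s^2 - 3*s + 8)Y - (-s + 7).
The right side is L{2} = 2/s.
So (s^2 - 3*s + 8)Y = 2/s + (-s + 7).
Isolate Y and clear denominators.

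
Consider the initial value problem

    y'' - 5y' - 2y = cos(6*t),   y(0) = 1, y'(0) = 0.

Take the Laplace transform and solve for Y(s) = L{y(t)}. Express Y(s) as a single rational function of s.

Y(s) = (s^3 - 5*s^2 + 37*s - 180)/(s^4 - 5*s^3 + 34*s^2 - 180*s - 72)

Take the Laplace transform of both sides.
Using L{y''} = s^2 Y - s·y(0) - y'(0) and L{y'} = sY - y(0), with y(0) = 1, y'(0) = 0, the left side becomes (s^2 - 5*s - 2)Y - (s - 5).
The right side is L{cos(6*t)} = s/(s^2 + 36).
So (s^2 - 5*s - 2)Y = s/(s^2 + 36) + (s - 5).
Isolate Y and clear denominators.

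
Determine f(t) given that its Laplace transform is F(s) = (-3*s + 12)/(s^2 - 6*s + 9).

Factor the denominator: s^2 - 6*s + 9 = (s - 3)^2.
Partial fraction decomposition gives [-3/(s - 3)] + [3/(s - 3)^2].
Invert each term: -3/(s - 3) ↔ -3e^(3t); 3/(s - 3)^2 ↔ 3t·e^(3t).

f(t) = 3*t*exp(3*t) - 3*exp(3*t)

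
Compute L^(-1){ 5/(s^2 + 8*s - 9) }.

Rewrite the denominator: s^2 + 8*s - 9 = (s + 4)^2 - 25.
The form in (s + 4) signals a first-shifting-theorem factor e^(-4t).
Since L{sinh(5t)} = 5/(s^2 - 25), the inverse is e^(-4*t)*sinh(5*t).

exp(-4*t)*sinh(5*t)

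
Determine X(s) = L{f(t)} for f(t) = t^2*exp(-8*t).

L{e^(-8t)} = 1/(s + 8).
Then apply L{t^2·g(t)} = (-1)^2 d^2/ds^2[G(s)] with G(s) = 1/(s + 8):
differentiating 2 times and applying the sign gives 2/(s + 8)^3.

X(s) = 2/(s + 8)^3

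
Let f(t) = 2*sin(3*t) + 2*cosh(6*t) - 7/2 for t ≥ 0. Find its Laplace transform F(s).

F(s) = 2*s/(s^2 - 36) + 6/(s^2 + 9) - 7/(2*s)

By linearity of the Laplace transform, transform each term separately.
L{-7/2} = (-7/2)/s; (2)·[L{sin(3t)} = 3/(s^2 + 9)]; (2)·[L{cosh(6t)} = s/(s^2 - 36)].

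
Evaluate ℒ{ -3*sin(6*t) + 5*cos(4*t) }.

Apply the Laplace transform termwise.
(5)·[L{cos(4t)} = s/(s^2 + 16)]; (-3)·[L{sin(6t)} = 6/(s^2 + 36)].

5*s/(s^2 + 16) - 18/(s^2 + 36)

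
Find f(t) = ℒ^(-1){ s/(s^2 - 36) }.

Since L{cosh(6t)} = s/(s^2 - 36), the inverse is cosh(6*t).

f(t) = cosh(6*t)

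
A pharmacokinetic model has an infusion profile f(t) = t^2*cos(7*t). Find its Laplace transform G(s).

L{cos(7t)} = s/(s^2 + 49).
Then apply L{t^2·g(t)} = (-1)^2 d^2/ds^2[H(s)] with H(s) = s/(s^2 + 49):
differentiating 2 times and applying the sign gives 2*s*(s^2 - 147)/(s^2 + 49)^3.

G(s) = 2*s*(s^2 - 147)/(s^2 + 49)^3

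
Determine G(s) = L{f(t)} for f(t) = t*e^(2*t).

L{t} = 1!/s^2 = 1/s^2.
By the first shifting theorem, multiplying by e^(2t) replaces s with s - 2.

G(s) = (s - 2)^(-2)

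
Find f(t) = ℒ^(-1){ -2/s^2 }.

f(t) = -2*t

Since L{t} = 1!/s^2 = 1/s^2, the inverse is t, scaled by -2.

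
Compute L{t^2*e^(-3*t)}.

2/(s + 3)^3

L{e^(-3t)} = 1/(s + 3).
Then apply L{t^2·g(t)} = (-1)^2 d^2/ds^2[G(s)] with G(s) = 1/(s + 3):
differentiating 2 times and applying the sign gives 2/(s + 3)^3.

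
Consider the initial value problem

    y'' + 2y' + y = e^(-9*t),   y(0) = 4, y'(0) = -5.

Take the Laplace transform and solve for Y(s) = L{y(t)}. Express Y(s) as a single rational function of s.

Take the Laplace transform of both sides.
With L{y''} = s^2 Y - s·y(0) - y'(0) and L{y'} = sY - y(0), with y(0) = 4, y'(0) = -5: the LHS transforms to (s^2 + 2*s + 1)Y - (4*s + 3).
The right side is L{e^(-9*t)} = 1/(s + 9).
So (s^2 + 2*s + 1)Y = 1/(s + 9) + (4*s + 3).
Solve for Y(s) and write it as one ratio of polynomials.

Y(s) = (4*s^2 + 39*s + 28)/(s^3 + 11*s^2 + 19*s + 9)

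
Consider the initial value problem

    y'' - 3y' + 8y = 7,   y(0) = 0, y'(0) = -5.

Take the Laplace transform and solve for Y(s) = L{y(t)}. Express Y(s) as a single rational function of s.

Transform both sides with L{·}.
Using L{y''} = s^2 Y - s·y(0) - y'(0) and L{y'} = sY - y(0), with y(0) = 0, y'(0) = -5, the left side becomes (s^2 - 3*s + 8)Y - (-5).
The right side is L{7} = 7/s.
So (s^2 - 3*s + 8)Y = 7/s + (-5).
Solve for Y(s) and write it as one ratio of polynomials.

Y(s) = (-5*s + 7)/(s^3 - 3*s^2 + 8*s)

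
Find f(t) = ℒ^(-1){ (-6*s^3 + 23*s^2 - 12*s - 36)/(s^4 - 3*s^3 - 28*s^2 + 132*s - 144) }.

Factor the denominator: s^4 - 3*s^3 - 28*s^2 + 132*s - 144 = (s - 4)*(s - 3)*(s - 2)*(s + 6).
Partial fraction decomposition gives [-3/(s + 6)] + [3/(s - 3)] + [-5/(s - 4)] + [-1/(s - 2)].
Invert each term: -3/(s + 6) ↔ -3e^(-6t); 3/(s - 3) ↔ 3e^(3t); -5/(s - 4) ↔ -5e^(4t); -1/(s - 2) ↔ -e^(2t).

f(t) = -5*exp(4*t) + 3*exp(3*t) - exp(2*t) - 3*exp(-6*t)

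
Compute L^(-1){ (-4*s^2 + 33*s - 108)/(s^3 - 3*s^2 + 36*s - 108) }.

Factor the denominator: s^3 - 3*s^2 + 36*s - 108 = (s - 3)*(s^2 + 36).
Partial fraction decomposition gives [-1/(s - 3)] + [-3*s/(s^2 + 36)] + [24/(s^2 + 36)].
Invert each term: -1/(s - 3) ↔ -e^(3t); -3·s/(s^2 + 36) ↔ -3cos(6t); 4·6/(s^2 + 36) ↔ 4sin(6t).

-exp(3*t) + 4*sin(6*t) - 3*cos(6*t)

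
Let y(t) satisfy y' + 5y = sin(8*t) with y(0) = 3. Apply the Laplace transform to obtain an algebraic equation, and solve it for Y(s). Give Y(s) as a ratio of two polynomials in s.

Y(s) = (3*s^2 + 200)/(s^3 + 5*s^2 + 64*s + 320)

Apply the Laplace transform to the equation.
Using L{y'} = sY - y(0) = sY - 3, the left side becomes (s + 5)Y - (3).
The right side is L{sin(8*t)} = 8/(s^2 + 64).
So (s + 5)Y = 8/(s^2 + 64) + (3).
Solve for Y(s) and write it as one ratio of polynomials.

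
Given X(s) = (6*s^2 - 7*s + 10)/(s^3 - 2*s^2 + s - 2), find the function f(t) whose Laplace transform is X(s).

Factor the denominator: s^3 - 2*s^2 + s - 2 = (s - 2)*(s^2 + 1).
Partial fraction decomposition gives [4/(s - 2)] + [2*s/(s^2 + 1)] + [-3/(s^2 + 1)].
Invert each term: 4/(s - 2) ↔ 4e^(2t); 2·s/(s^2 + 1) ↔ 2cos(t); -3·1/(s^2 + 1) ↔ -3sin(t).

f(t) = 4*exp(2*t) - 3*sin(t) + 2*cos(t)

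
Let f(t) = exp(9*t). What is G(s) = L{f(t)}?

L{e^(9t)} = 1/(s - 9).

G(s) = 1/(s - 9)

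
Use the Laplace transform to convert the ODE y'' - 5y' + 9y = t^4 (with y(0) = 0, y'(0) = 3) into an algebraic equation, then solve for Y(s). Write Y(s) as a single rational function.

Y(s) = (3*s^5 + 24)/(s^7 - 5*s^6 + 9*s^5)

Laplace-transform each side.
The derivative rules (L{y''} = s^2 Y - s·y(0) - y'(0) and L{y'} = sY - y(0), with y(0) = 0, y'(0) = 3) turn the left side into (s^2 - 5*s + 9)Y - (3).
The right side is L{t^4} = 24/s^5.
So (s^2 - 5*s + 9)Y = 24/s^5 + (3).
Isolate Y and clear denominators.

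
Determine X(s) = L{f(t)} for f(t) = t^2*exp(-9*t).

X(s) = 2/(s + 9)^3

L{e^(-9t)} = 1/(s + 9).
Then apply L{t^2·g(t)} = (-1)^2 d^2/ds^2[G(s)] with G(s) = 1/(s + 9):
differentiating 2 times and applying the sign gives 2/(s + 9)^3.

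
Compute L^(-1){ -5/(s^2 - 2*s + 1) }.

Rewrite the denominator: s^2 - 2*s + 1 = (s - 1)^2.
The form in (s - 1) signals a first-shifting-theorem factor e^(t).
Since L{t} = 1!/s^2 = 1/s^2, the inverse is t*e^(t), scaled by -5.

-5*t*exp(t)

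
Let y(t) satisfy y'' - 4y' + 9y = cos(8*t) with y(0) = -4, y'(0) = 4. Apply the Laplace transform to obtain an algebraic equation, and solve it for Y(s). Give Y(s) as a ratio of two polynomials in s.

Y(s) = (-4*s^3 + 20*s^2 - 255*s + 1280)/(s^4 - 4*s^3 + 73*s^2 - 256*s + 576)

Laplace-transform each side.
The derivative rules (L{y''} = s^2 Y - s·y(0) - y'(0) and L{y'} = sY - y(0), with y(0) = -4, y'(0) = 4) turn the left side into (s^2 - 4*s + 9)Y - (-4*s + 20).
The right side is L{cos(8*t)} = s/(s^2 + 64).
So (s^2 - 4*s + 9)Y = s/(s^2 + 64) + (-4*s + 20).
Isolate Y and clear denominators.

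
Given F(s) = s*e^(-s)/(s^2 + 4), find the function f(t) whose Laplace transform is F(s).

f(t) = Heaviside(t - 1)*(cos(2*t - 2))

The factor e^(-s) signals a time shift by c = 1 (second shifting theorem).
L{cos(2t)} = s/(s^2 + 4), so L^-1{s/(s^2 + 4)} = cos(2*t).
Hence the inverse is u(t - 1) times that function evaluated at t - 1.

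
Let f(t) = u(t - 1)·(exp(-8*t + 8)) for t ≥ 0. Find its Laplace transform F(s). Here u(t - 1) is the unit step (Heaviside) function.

By the second shifting theorem, L{u(t - c)·g(t - c)} = e^(-cs)·G(s) with c = 1 and G(s) = L{g(t)}.
L{e^(-8t)} = 1/(s + 8).

F(s) = exp(-s)/(s + 8)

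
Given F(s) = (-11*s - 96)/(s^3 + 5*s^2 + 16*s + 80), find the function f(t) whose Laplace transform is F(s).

f(t) = -4*sin(4*t) + cos(4*t) - exp(-5*t)

Factor the denominator: s^3 + 5*s^2 + 16*s + 80 = (s + 5)*(s^2 + 16).
Partial fraction decomposition gives [-1/(s + 5)] + [s/(s^2 + 16)] + [-16/(s^2 + 16)].
Invert each term: -1/(s + 5) ↔ -e^(-5t); 1·s/(s^2 + 16) ↔ cos(4t); -4·4/(s^2 + 16) ↔ -4sin(4t).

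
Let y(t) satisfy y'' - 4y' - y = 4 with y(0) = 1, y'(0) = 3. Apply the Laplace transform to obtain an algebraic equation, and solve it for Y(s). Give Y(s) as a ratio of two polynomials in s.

Y(s) = (s^2 - s + 4)/(s^3 - 4*s^2 - s)

Laplace-transform each side.
Using L{y''} = s^2 Y - s·y(0) - y'(0) and L{y'} = sY - y(0), with y(0) = 1, y'(0) = 3, the left side becomes (s^2 - 4*s - 1)Y - (s - 1).
The right side is L{4} = 4/s.
So (s^2 - 4*s - 1)Y = 4/s + (s - 1).
Solve for Y(s) and write it as one ratio of polynomials.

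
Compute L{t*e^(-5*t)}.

L{e^(-5t)} = 1/(s + 5).
Then apply L{t·g(t)} = -d/ds[G(s)] with G(s) = 1/(s + 5):
differentiating 1 time and applying the sign gives (s + 5)^(-2).

(s + 5)^(-2)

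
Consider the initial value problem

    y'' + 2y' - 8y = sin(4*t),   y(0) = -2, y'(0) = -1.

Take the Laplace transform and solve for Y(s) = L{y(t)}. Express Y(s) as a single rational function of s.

Y(s) = (-2*s^3 - 5*s^2 - 32*s - 76)/(s^4 + 2*s^3 + 8*s^2 + 32*s - 128)

Laplace-transform each side.
The derivative rules (L{y''} = s^2 Y - s·y(0) - y'(0) and L{y'} = sY - y(0), with y(0) = -2, y'(0) = -1) turn the left side into (s^2 + 2*s - 8)Y - (-2*s - 5).
The right side is L{sin(4*t)} = 4/(s^2 + 16).
So (s^2 + 2*s - 8)Y = 4/(s^2 + 16) + (-2*s - 5).
Isolate Y and clear denominators.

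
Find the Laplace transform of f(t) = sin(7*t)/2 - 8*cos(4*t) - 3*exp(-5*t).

By linearity of the Laplace transform, transform each term separately.
(1/2)·[L{sin(7t)} = 7/(s^2 + 49)]; (-8)·[L{cos(4t)} = s/(s^2 + 16)]; (-3)·[L{e^(-5t)} = 1/(s + 5)].

-8*s/(s^2 + 16) + 7/(2*(s^2 + 49)) - 3/(s + 5)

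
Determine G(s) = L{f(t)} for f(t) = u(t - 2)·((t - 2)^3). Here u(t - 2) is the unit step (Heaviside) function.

G(s) = 6*exp(-2*s)/s^4

By the second shifting theorem, L{u(t - c)·g(t - c)} = e^(-cs)·H(s) with c = 2 and H(s) = L{g(t)}.
L{t^3} = 3!/s^4 = 6/s^4.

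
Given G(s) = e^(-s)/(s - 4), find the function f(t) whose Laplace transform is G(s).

f(t) = Heaviside(t - 1)*(exp(4*t - 4))

The factor e^(-s) signals a time shift by c = 1 (second shifting theorem).
L{e^(4t)} = 1/(s - 4), so L^-1{1/(s - 4)} = e^(4*t).
Hence the inverse is u(t - 1) times that function evaluated at t - 1.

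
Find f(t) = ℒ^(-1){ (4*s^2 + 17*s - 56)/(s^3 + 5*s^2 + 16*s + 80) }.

Factor the denominator: s^3 + 5*s^2 + 16*s + 80 = (s + 5)*(s^2 + 16).
Partial fraction decomposition gives [-1/(s + 5)] + [5*s/(s^2 + 16)] + [-8/(s^2 + 16)].
Invert each term: -1/(s + 5) ↔ -e^(-5t); 5·s/(s^2 + 16) ↔ 5cos(4t); -2·4/(s^2 + 16) ↔ -2sin(4t).

f(t) = -2*sin(4*t) + 5*cos(4*t) - exp(-5*t)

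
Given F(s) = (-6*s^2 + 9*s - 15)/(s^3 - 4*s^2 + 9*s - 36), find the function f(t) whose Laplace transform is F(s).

f(t) = -3*exp(4*t) - sin(3*t) - 3*cos(3*t)

Factor the denominator: s^3 - 4*s^2 + 9*s - 36 = (s - 4)*(s^2 + 9).
Partial fraction decomposition gives [-3/(s - 4)] + [-3*s/(s^2 + 9)] + [-3/(s^2 + 9)].
Invert each term: -3/(s - 4) ↔ -3e^(4t); -3·s/(s^2 + 9) ↔ -3cos(3t); -1·3/(s^2 + 9) ↔ -sin(3t).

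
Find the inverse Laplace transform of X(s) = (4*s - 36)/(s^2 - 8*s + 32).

Complete the square in the denominator: s^2 - 8*s + 32 = (s - 4)^2 + 4^2.
Split the numerator to match: 4*s - 36 = 4·(s - 4) - 5·4.
Invert each term: 4·(s - 4)/((s - 4)^2 + 16) ↔ 4e^(4t)cos(4t); -5·4/((s - 4)^2 + 16) ↔ -5e^(4t)sin(4t).

-5*exp(4*t)*sin(4*t) + 4*exp(4*t)*cos(4*t)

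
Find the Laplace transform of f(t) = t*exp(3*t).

(s - 3)^(-2)

L{e^(3t)} = 1/(s - 3).
Then apply L{t·g(t)} = -d/ds[G(s)] with G(s) = 1/(s - 3):
differentiating 1 time and applying the sign gives (s - 3)^(-2).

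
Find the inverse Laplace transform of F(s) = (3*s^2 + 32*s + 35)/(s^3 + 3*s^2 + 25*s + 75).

Factor the denominator: s^3 + 3*s^2 + 25*s + 75 = (s + 3)*(s^2 + 25).
Partial fraction decomposition gives [-1/(s + 3)] + [4*s/(s^2 + 25)] + [20/(s^2 + 25)].
Invert each term: -1/(s + 3) ↔ -e^(-3t); 4·s/(s^2 + 25) ↔ 4cos(5t); 4·5/(s^2 + 25) ↔ 4sin(5t).

4*sin(5*t) + 4*cos(5*t) - exp(-3*t)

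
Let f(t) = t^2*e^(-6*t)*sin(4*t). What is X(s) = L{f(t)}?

L{sin(4t)} = 4/(s^2 + 16).
Multiplying by e^(-6t) shifts s → s + 6, so L{e^(-6*t)*sin(4*t)} = 4/((s + 6)^2 + 16).
Then apply L{t^2·g(t)} = (-1)^2 d^2/ds^2[G(s)] with G(s) = 4/((s + 6)^2 + 16):
differentiating 2 times and applying the sign gives 8*(3*s^2 + 36*s + 92)/(s^2 + 12*s + 52)^3.

X(s) = 8*(3*s^2 + 36*s + 92)/(s^2 + 12*s + 52)^3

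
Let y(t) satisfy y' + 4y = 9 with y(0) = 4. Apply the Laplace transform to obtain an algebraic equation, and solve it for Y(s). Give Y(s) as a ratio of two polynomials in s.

Laplace-transform each side.
Using L{y'} = sY - y(0) = sY - 4, the left side becomes (s + 4)Y - (4).
The right side is L{9} = 9/s.
So (s + 4)Y = 9/s + (4).
Solve for Y(s) and write it as one ratio of polynomials.

Y(s) = (4*s + 9)/(s^2 + 4*s)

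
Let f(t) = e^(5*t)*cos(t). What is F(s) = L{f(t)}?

L{cos(t)} = s/(s^2 + 1).
By the first shifting theorem, multiplying by e^(5t) replaces s with s - 5.

F(s) = (s - 5)/((s - 5)^2 + 1)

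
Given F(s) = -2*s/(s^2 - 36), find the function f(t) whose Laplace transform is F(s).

Since L{cosh(6t)} = s/(s^2 - 36), the inverse is cosh(6*t), scaled by -2.

f(t) = -2*cosh(6*t)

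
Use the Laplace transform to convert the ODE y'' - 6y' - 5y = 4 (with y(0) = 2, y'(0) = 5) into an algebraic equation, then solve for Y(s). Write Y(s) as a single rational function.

Y(s) = (2*s^2 - 7*s + 4)/(s^3 - 6*s^2 - 5*s)

Apply the Laplace transform to the equation.
With L{y''} = s^2 Y - s·y(0) - y'(0) and L{y'} = sY - y(0), with y(0) = 2, y'(0) = 5: the LHS transforms to (s^2 - 6*s - 5)Y - (2*s - 7).
The right side is L{4} = 4/s.
So (s^2 - 6*s - 5)Y = 4/s + (2*s - 7).
Divide through and combine into a single rational function.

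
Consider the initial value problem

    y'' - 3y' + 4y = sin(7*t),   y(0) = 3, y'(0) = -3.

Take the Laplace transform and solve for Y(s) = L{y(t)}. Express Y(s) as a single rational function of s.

Y(s) = (3*s^3 - 12*s^2 + 147*s - 581)/(s^4 - 3*s^3 + 53*s^2 - 147*s + 196)

Laplace-transform each side.
The derivative rules (L{y''} = s^2 Y - s·y(0) - y'(0) and L{y'} = sY - y(0), with y(0) = 3, y'(0) = -3) turn the left side into (s^2 - 3*s + 4)Y - (3*s - 12).
The right side is L{sin(7*t)} = 7/(s^2 + 49).
So (s^2 - 3*s + 4)Y = 7/(s^2 + 49) + (3*s - 12).
Solve for Y(s) and write it as one ratio of polynomials.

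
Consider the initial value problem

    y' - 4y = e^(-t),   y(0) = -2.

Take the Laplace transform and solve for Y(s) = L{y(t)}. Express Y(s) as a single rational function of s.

Laplace-transform each side.
With L{y'} = sY - y(0) = sY - (-2): the LHS transforms to (s - 4)Y - (-2).
The right side is L{e^(-t)} = 1/(s + 1).
So (s - 4)Y = 1/(s + 1) + (-2).
Solve for Y(s) and write it as one ratio of polynomials.

Y(s) = (-2*s - 1)/(s^2 - 3*s - 4)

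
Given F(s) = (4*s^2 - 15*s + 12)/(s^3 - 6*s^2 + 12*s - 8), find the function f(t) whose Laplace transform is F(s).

Factor the denominator: s^3 - 6*s^2 + 12*s - 8 = (s - 2)^3.
Partial fraction decomposition gives [4/(s - 2)] + [(s - 2)^(-2)] + [-2/(s - 2)^3].
Invert each term: 4/(s - 2) ↔ 4e^(2t); 1/(s - 2)^2 ↔ t·e^(2t); -2/(s - 2)^3 ↔ (-1)t^2·e^(2t).

f(t) = -t^2*exp(2*t) + t*exp(2*t) + 4*exp(2*t)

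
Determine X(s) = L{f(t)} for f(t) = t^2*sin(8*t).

L{sin(8t)} = 8/(s^2 + 64).
Then apply L{t^2·g(t)} = (-1)^2 d^2/ds^2[G(s)] with G(s) = 8/(s^2 + 64):
differentiating 2 times and applying the sign gives 16*(3*s^2 - 64)/(s^2 + 64)^3.

X(s) = 16*(3*s^2 - 64)/(s^2 + 64)^3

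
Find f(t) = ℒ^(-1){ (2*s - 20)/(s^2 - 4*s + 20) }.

f(t) = -4*exp(2*t)*sin(4*t) + 2*exp(2*t)*cos(4*t)

Complete the square in the denominator: s^2 - 4*s + 20 = (s - 2)^2 + 4^2.
Split the numerator to match: 2*s - 20 = 2·(s - 2) - 4·4.
Invert each term: 2·(s - 2)/((s - 2)^2 + 16) ↔ 2e^(2t)cos(4t); -4·4/((s - 2)^2 + 16) ↔ -4e^(2t)sin(4t).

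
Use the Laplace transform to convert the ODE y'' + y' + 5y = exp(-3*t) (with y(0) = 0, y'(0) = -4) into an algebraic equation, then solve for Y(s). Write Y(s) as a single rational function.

Transform both sides with L{·}.
With L{y''} = s^2 Y - s·y(0) - y'(0) and L{y'} = sY - y(0), with y(0) = 0, y'(0) = -4: the LHS transforms to (s^2 + s + 5)Y - (-4).
The right side is L{exp(-3*t)} = 1/(s + 3).
So (s^2 + s + 5)Y = 1/(s + 3) + (-4).
Isolate Y and clear denominators.

Y(s) = (-4*s - 11)/(s^3 + 4*s^2 + 8*s + 15)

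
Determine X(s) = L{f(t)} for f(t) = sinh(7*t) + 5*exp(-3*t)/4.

X(s) = 7/(s^2 - 49) + 5/(4*(s + 3))

By linearity of the Laplace transform, transform each term separately.
(5/4)·[L{e^(-3t)} = 1/(s + 3)]; L{sinh(7t)} = 7/(s^2 - 49).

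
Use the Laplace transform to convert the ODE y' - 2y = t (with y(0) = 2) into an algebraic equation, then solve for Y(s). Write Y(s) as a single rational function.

Apply the Laplace transform to the equation.
Using L{y'} = sY - y(0) = sY - 2, the left side becomes (s - 2)Y - (2).
The right side is L{t} = s^(-2).
So (s - 2)Y = s^(-2) + (2).
Isolate Y and clear denominators.

Y(s) = (2*s^2 + 1)/(s^3 - 2*s^2)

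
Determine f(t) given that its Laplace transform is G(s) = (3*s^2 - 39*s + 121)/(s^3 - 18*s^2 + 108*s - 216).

Factor the denominator: s^3 - 18*s^2 + 108*s - 216 = (s - 6)^3.
Partial fraction decomposition gives [3/(s - 6)] + [-3/(s - 6)^2] + [-5/(s - 6)^3].
Invert each term: 3/(s - 6) ↔ 3e^(6t); -3/(s - 6)^2 ↔ -3t·e^(6t); -5/(s - 6)^3 ↔ (-5/2)t^2·e^(6t).

f(t) = -5*t^2*exp(6*t)/2 - 3*t*exp(6*t) + 3*exp(6*t)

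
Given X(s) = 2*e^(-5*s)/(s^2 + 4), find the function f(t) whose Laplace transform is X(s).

The factor e^(-5s) signals a time shift by c = 5 (second shifting theorem).
L{sin(2t)} = 2/(s^2 + 4), so L^-1{2/(s^2 + 4)} = sin(2*t).
Hence the inverse is u(t - 5) times that function evaluated at t - 5.

f(t) = Heaviside(t - 5)*(sin(2*t - 10))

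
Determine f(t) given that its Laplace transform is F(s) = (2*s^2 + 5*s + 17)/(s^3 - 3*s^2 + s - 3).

f(t) = 5*exp(3*t) - 4*sin(t) - 3*cos(t)

Factor the denominator: s^3 - 3*s^2 + s - 3 = (s - 3)*(s^2 + 1).
Partial fraction decomposition gives [5/(s - 3)] + [-3*s/(s^2 + 1)] + [-4/(s^2 + 1)].
Invert each term: 5/(s - 3) ↔ 5e^(3t); -3·s/(s^2 + 1) ↔ -3cos(t); -4·1/(s^2 + 1) ↔ -4sin(t).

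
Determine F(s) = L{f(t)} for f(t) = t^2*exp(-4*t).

F(s) = 2/(s + 4)^3

L{e^(-4t)} = 1/(s + 4).
Then apply L{t^2·g(t)} = (-1)^2 d^2/ds^2[G(s)] with G(s) = 1/(s + 4):
differentiating 2 times and applying the sign gives 2/(s + 4)^3.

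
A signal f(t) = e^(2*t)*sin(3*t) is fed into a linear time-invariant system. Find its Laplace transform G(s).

L{sin(3t)} = 3/(s^2 + 9).
By the first shifting theorem, multiplying by e^(2t) replaces s with s - 2.

G(s) = 3/((s - 2)^2 + 9)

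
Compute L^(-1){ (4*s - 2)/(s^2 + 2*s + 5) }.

-3*exp(-t)*sin(2*t) + 4*exp(-t)*cos(2*t)

Complete the square in the denominator: s^2 + 2*s + 5 = (s + 1)^2 + 2^2.
Split the numerator to match: 4*s - 2 = 4·(s + 1) - 3·2.
Invert each term: 4·(s + 1)/((s + 1)^2 + 4) ↔ 4e^(-t)cos(2t); -3·2/((s + 1)^2 + 4) ↔ -3e^(-t)sin(2t).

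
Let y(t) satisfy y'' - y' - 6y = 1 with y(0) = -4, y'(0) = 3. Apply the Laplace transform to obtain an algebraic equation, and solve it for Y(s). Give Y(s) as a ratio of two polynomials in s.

Y(s) = (-4*s^2 + 7*s + 1)/(s^3 - s^2 - 6*s)

Transform both sides with L{·}.
Using L{y''} = s^2 Y - s·y(0) - y'(0) and L{y'} = sY - y(0), with y(0) = -4, y'(0) = 3, the left side becomes (s^2 - s - 6)Y - (-4*s + 7).
The right side is L{1} = 1/s.
So (s^2 - s - 6)Y = 1/s + (-4*s + 7).
Solve for Y(s) and write it as one ratio of polynomials.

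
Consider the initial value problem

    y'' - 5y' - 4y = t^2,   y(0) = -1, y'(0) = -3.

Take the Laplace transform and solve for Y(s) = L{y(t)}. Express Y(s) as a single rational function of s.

Y(s) = (-s^4 + 2*s^3 + 2)/(s^5 - 5*s^4 - 4*s^3)

Transform both sides with L{·}.
With L{y''} = s^2 Y - s·y(0) - y'(0) and L{y'} = sY - y(0), with y(0) = -1, y'(0) = -3: the LHS transforms to (s^2 - 5*s - 4)Y - (-s + 2).
The right side is L{t^2} = 2/s^3.
So (s^2 - 5*s - 4)Y = 2/s^3 + (-s + 2).
Isolate Y and clear denominators.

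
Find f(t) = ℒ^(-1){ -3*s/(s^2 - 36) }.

Since L{cosh(6t)} = s/(s^2 - 36), the inverse is cosh(6*t), scaled by -3.

f(t) = -3*cosh(6*t)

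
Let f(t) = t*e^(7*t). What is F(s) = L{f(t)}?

L{e^(7t)} = 1/(s - 7).
Then apply L{t·g(t)} = -d/ds[G(s)] with G(s) = 1/(s - 7):
differentiating 1 time and applying the sign gives (s - 7)^(-2).

F(s) = (s - 7)^(-2)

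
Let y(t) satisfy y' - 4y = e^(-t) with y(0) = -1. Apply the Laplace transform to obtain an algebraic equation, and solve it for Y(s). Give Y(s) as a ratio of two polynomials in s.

Y(s) = -s/(s^2 - 3*s - 4)

Apply the Laplace transform to the equation.
The derivative rules (L{y'} = sY - y(0) = sY - (-1)) turn the left side into (s - 4)Y - (-1).
The right side is L{e^(-t)} = 1/(s + 1).
So (s - 4)Y = 1/(s + 1) + (-1).
Isolate Y and clear denominators.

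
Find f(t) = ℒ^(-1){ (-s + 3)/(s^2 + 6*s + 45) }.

f(t) = exp(-3*t)*sin(6*t) - exp(-3*t)*cos(6*t)

Complete the square in the denominator: s^2 + 6*s + 45 = (s + 3)^2 + 6^2.
Split the numerator to match: -s + 3 = -1·(s + 3) + 1·6.
Invert each term: -1·(s + 3)/((s + 3)^2 + 36) ↔ -e^(-3t)cos(6t); 1·6/((s + 3)^2 + 36) ↔ e^(-3t)sin(6t).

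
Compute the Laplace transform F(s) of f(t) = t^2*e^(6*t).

L{e^(6t)} = 1/(s - 6).
Then apply L{t^2·g(t)} = (-1)^2 d^2/ds^2[G(s)] with G(s) = 1/(s - 6):
differentiating 2 times and applying the sign gives 2/(s - 6)^3.

F(s) = 2/(s - 6)^3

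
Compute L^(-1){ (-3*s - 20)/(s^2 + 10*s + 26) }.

-5*exp(-5*t)*sin(t) - 3*exp(-5*t)*cos(t)

Complete the square in the denominator: s^2 + 10*s + 26 = (s + 5)^2 + 1^2.
Split the numerator to match: -3*s - 20 = -3·(s + 5) - 5·1.
Invert each term: -3·(s + 5)/((s + 5)^2 + 1) ↔ -3e^(-5t)cos(t); -5·1/((s + 5)^2 + 1) ↔ -5e^(-5t)sin(t).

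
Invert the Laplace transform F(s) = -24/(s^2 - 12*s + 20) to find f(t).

Rewrite the denominator: s^2 - 12*s + 20 = (s - 6)^2 - 16.
The form in (s - 6) signals a first-shifting-theorem factor e^(6t).
Since L{sinh(4t)} = 4/(s^2 - 16), the inverse is e^(6*t)*sinh(4*t), scaled by -6.

f(t) = -6*exp(6*t)*sinh(4*t)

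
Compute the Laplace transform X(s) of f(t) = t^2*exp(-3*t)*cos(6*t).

L{cos(6t)} = s/(s^2 + 36).
Multiplying by e^(-3t) shifts s → s + 3, so L{exp(-3*t)*cos(6*t)} = (s + 3)/((s + 3)^2 + 36).
Then apply L{t^2·g(t)} = (-1)^2 d^2/ds^2[G(s)] with G(s) = (s + 3)/((s + 3)^2 + 36):
differentiating 2 times and applying the sign gives 2*(s + 3)*(s^2 + 6*s - 99)/(s^2 + 6*s + 45)^3.

X(s) = 2*(s + 3)*(s^2 + 6*s - 99)/(s^2 + 6*s + 45)^3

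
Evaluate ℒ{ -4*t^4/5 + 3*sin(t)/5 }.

3/(5*(s^2 + 1)) - 96/(5*s^5)

By linearity of the Laplace transform, transform each term separately.
(3/5)·[L{sin(t)} = 1/(s^2 + 1)]; (-4/5)·[L{t^4} = 4!/s^5 = 24/s^5].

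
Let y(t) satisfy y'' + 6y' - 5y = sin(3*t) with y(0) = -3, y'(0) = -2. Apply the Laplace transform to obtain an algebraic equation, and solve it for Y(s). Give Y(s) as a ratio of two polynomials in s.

Y(s) = (-3*s^3 - 20*s^2 - 27*s - 177)/(s^4 + 6*s^3 + 4*s^2 + 54*s - 45)

Transform both sides with L{·}.
The derivative rules (L{y''} = s^2 Y - s·y(0) - y'(0) and L{y'} = sY - y(0), with y(0) = -3, y'(0) = -2) turn the left side into (s^2 + 6*s - 5)Y - (-3*s - 20).
The right side is L{sin(3*t)} = 3/(s^2 + 9).
So (s^2 + 6*s - 5)Y = 3/(s^2 + 9) + (-3*s - 20).
Isolate Y and clear denominators.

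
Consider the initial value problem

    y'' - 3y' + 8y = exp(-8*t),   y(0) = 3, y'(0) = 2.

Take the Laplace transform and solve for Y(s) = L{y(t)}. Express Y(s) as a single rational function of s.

Y(s) = (3*s^2 + 17*s - 55)/(s^3 + 5*s^2 - 16*s + 64)

Apply the Laplace transform to the equation.
The derivative rules (L{y''} = s^2 Y - s·y(0) - y'(0) and L{y'} = sY - y(0), with y(0) = 3, y'(0) = 2) turn the left side into (s^2 - 3*s + 8)Y - (3*s - 7).
The right side is L{exp(-8*t)} = 1/(s + 8).
So (s^2 - 3*s + 8)Y = 1/(s + 8) + (3*s - 7).
Divide through and combine into a single rational function.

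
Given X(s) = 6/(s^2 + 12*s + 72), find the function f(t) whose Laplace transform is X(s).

Rewrite the denominator: s^2 + 12*s + 72 = (s + 6)^2 + 36.
The form in (s + 6) signals a first-shifting-theorem factor e^(-6t).
Since L{sin(6t)} = 6/(s^2 + 36), the inverse is e^(-6*t)*sin(6*t).

f(t) = exp(-6*t)*sin(6*t)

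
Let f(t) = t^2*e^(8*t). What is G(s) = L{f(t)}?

L{e^(8t)} = 1/(s - 8).
Then apply L{t^2·g(t)} = (-1)^2 d^2/ds^2[H(s)] with H(s) = 1/(s - 8):
differentiating 2 times and applying the sign gives 2/(s - 8)^3.

G(s) = 2/(s - 8)^3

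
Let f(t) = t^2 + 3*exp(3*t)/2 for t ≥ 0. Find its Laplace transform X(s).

X(s) = 3/(2*(s - 3)) + 2/s^3

Apply the Laplace transform termwise.
(3/2)·[L{e^(3t)} = 1/(s - 3)]; L{t^2} = 2!/s^3 = 2/s^3.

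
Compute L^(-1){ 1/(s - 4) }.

exp(4*t)

Since L{e^(4t)} = 1/(s - 4), the inverse is exp(4*t).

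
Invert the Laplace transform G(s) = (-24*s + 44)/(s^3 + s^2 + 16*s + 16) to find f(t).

Factor the denominator: s^3 + s^2 + 16*s + 16 = (s + 1)*(s^2 + 16).
Partial fraction decomposition gives [4/(s + 1)] + [-4*s/(s^2 + 16)] + [-20/(s^2 + 16)].
Invert each term: 4/(s + 1) ↔ 4e^(-t); -4·s/(s^2 + 16) ↔ -4cos(4t); -5·4/(s^2 + 16) ↔ -5sin(4t).

f(t) = -5*sin(4*t) - 4*cos(4*t) + 4*exp(-t)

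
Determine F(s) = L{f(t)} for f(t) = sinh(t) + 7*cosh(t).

Apply the Laplace transform termwise.
(7)·[L{cosh(t)} = s/(s^2 - 1)]; L{sinh(t)} = 1/(s^2 - 1).

F(s) = 7*s/(s^2 - 1) + 1/(s^2 - 1)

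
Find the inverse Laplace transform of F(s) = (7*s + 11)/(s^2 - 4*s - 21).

Factor the denominator: s^2 - 4*s - 21 = (s - 7)*(s + 3).
Partial fraction decomposition gives [1/(s + 3)] + [6/(s - 7)].
Invert each term: 1/(s + 3) ↔ e^(-3t); 6/(s - 7) ↔ 6e^(7t).

6*exp(7*t) + exp(-3*t)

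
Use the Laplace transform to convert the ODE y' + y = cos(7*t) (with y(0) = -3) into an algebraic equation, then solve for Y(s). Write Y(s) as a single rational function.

Apply the Laplace transform to the equation.
Using L{y'} = sY - y(0) = sY - (-3), the left side becomes (s + 1)Y - (-3).
The right side is L{cos(7*t)} = s/(s^2 + 49).
So (s + 1)Y = s/(s^2 + 49) + (-3).
Divide through and combine into a single rational function.

Y(s) = (-3*s^2 + s - 147)/(s^3 + s^2 + 49*s + 49)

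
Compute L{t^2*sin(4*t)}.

L{sin(4t)} = 4/(s^2 + 16).
Then apply L{t^2·g(t)} = (-1)^2 d^2/ds^2[G(s)] with G(s) = 4/(s^2 + 16):
differentiating 2 times and applying the sign gives 8*(3*s^2 - 16)/(s^2 + 16)^3.

8*(3*s^2 - 16)/(s^2 + 16)^3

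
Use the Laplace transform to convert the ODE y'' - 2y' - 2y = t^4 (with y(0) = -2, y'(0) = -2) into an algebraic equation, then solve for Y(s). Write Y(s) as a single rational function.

Y(s) = (-2*s^6 + 2*s^5 + 24)/(s^7 - 2*s^6 - 2*s^5)

Transform both sides with L{·}.
The derivative rules (L{y''} = s^2 Y - s·y(0) - y'(0) and L{y'} = sY - y(0), with y(0) = -2, y'(0) = -2) turn the left side into (s^2 - 2*s - 2)Y - (-2*s + 2).
The right side is L{t^4} = 24/s^5.
So (s^2 - 2*s - 2)Y = 24/s^5 + (-2*s + 2).
Divide through and combine into a single rational function.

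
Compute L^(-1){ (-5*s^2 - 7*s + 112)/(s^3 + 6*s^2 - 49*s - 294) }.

Factor the denominator: s^3 + 6*s^2 - 49*s - 294 = (s - 7)*(s + 6)*(s + 7).
Partial fraction decomposition gives [-6/(s + 7)] + [2/(s + 6)] + [-1/(s - 7)].
Invert each term: -6/(s + 7) ↔ -6e^(-7t); 2/(s + 6) ↔ 2e^(-6t); -1/(s - 7) ↔ -e^(7t).

-exp(7*t) + 2*exp(-6*t) - 6*exp(-7*t)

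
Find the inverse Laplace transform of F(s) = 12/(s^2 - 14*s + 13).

Rewrite the denominator: s^2 - 14*s + 13 = (s - 7)^2 - 36.
The form in (s - 7) signals a first-shifting-theorem factor e^(7t).
Since L{sinh(6t)} = 6/(s^2 - 36), the inverse is e^(7*t)*sinh(6*t), scaled by 2.

2*exp(7*t)*sinh(6*t)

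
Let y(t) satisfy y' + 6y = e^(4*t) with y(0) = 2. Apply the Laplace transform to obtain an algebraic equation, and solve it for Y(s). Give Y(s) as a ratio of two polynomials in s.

Transform both sides with L{·}.
Using L{y'} = sY - y(0) = sY - 2, the left side becomes (s + 6)Y - (2).
The right side is L{e^(4*t)} = 1/(s - 4).
So (s + 6)Y = 1/(s - 4) + (2).
Divide through and combine into a single rational function.

Y(s) = (2*s - 7)/(s^2 + 2*s - 24)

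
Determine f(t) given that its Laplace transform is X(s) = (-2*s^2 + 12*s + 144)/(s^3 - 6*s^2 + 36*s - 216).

f(t) = 2*exp(6*t) - 2*sin(6*t) - 4*cos(6*t)

Factor the denominator: s^3 - 6*s^2 + 36*s - 216 = (s - 6)*(s^2 + 36).
Partial fraction decomposition gives [2/(s - 6)] + [-4*s/(s^2 + 36)] + [-12/(s^2 + 36)].
Invert each term: 2/(s - 6) ↔ 2e^(6t); -4·s/(s^2 + 36) ↔ -4cos(6t); -2·6/(s^2 + 36) ↔ -2sin(6t).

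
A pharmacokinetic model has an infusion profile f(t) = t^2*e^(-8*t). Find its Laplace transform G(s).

L{e^(-8t)} = 1/(s + 8).
Then apply L{t^2·g(t)} = (-1)^2 d^2/ds^2[H(s)] with H(s) = 1/(s + 8):
differentiating 2 times and applying the sign gives 2/(s + 8)^3.

G(s) = 2/(s + 8)^3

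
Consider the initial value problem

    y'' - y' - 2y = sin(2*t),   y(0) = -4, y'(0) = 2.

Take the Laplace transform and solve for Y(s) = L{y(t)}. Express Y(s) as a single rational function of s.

Apply the Laplace transform to the equation.
The derivative rules (L{y''} = s^2 Y - s·y(0) - y'(0) and L{y'} = sY - y(0), with y(0) = -4, y'(0) = 2) turn the left side into (s^2 - s - 2)Y - (-4*s + 6).
The right side is L{sin(2*t)} = 2/(s^2 + 4).
So (s^2 - s - 2)Y = 2/(s^2 + 4) + (-4*s + 6).
Isolate Y and clear denominators.

Y(s) = (-4*s^3 + 6*s^2 - 16*s + 26)/(s^4 - s^3 + 2*s^2 - 4*s - 8)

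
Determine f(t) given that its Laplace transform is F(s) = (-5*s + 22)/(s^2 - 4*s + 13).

f(t) = 4*exp(2*t)*sin(3*t) - 5*exp(2*t)*cos(3*t)

Complete the square in the denominator: s^2 - 4*s + 13 = (s - 2)^2 + 3^2.
Split the numerator to match: -5*s + 22 = -5·(s - 2) + 4·3.
Invert each term: -5·(s - 2)/((s - 2)^2 + 9) ↔ -5e^(2t)cos(3t); 4·3/((s - 2)^2 + 9) ↔ 4e^(2t)sin(3t).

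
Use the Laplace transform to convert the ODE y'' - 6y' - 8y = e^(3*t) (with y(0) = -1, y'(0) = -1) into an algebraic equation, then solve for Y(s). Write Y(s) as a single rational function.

Laplace-transform each side.
The derivative rules (L{y''} = s^2 Y - s·y(0) - y'(0) and L{y'} = sY - y(0), with y(0) = -1, y'(0) = -1) turn the left side into (s^2 - 6*s - 8)Y - (-s + 5).
The right side is L{e^(3*t)} = 1/(s - 3).
So (s^2 - 6*s - 8)Y = 1/(s - 3) + (-s + 5).
Isolate Y and clear denominators.

Y(s) = (-s^2 + 8*s - 14)/(s^3 - 9*s^2 + 10*s + 24)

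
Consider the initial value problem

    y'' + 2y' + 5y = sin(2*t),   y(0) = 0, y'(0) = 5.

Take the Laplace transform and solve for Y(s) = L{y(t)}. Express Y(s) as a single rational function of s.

Y(s) = (5*s^2 + 22)/(s^4 + 2*s^3 + 9*s^2 + 8*s + 20)

Apply the Laplace transform to the equation.
The derivative rules (L{y''} = s^2 Y - s·y(0) - y'(0) and L{y'} = sY - y(0), with y(0) = 0, y'(0) = 5) turn the left side into (s^2 + 2*s + 5)Y - (5).
The right side is L{sin(2*t)} = 2/(s^2 + 4).
So (s^2 + 2*s + 5)Y = 2/(s^2 + 4) + (5).
Isolate Y and clear denominators.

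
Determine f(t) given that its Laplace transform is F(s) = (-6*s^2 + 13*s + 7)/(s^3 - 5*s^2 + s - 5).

Factor the denominator: s^3 - 5*s^2 + s - 5 = (s - 5)*(s^2 + 1).
Partial fraction decomposition gives [-3/(s - 5)] + [-3*s/(s^2 + 1)] + [-2/(s^2 + 1)].
Invert each term: -3/(s - 5) ↔ -3e^(5t); -3·s/(s^2 + 1) ↔ -3cos(t); -2·1/(s^2 + 1) ↔ -2sin(t).

f(t) = -3*exp(5*t) - 2*sin(t) - 3*cos(t)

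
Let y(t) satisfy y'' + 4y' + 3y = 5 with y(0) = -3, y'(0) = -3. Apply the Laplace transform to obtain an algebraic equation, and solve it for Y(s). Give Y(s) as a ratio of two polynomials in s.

Y(s) = (-3*s^2 - 15*s + 5)/(s^3 + 4*s^2 + 3*s)

Apply the Laplace transform to the equation.
Using L{y''} = s^2 Y - s·y(0) - y'(0) and L{y'} = sY - y(0), with y(0) = -3, y'(0) = -3, the left side becomes (s^2 + 4*s + 3)Y - (-3*s - 15).
The right side is L{5} = 5/s.
So (s^2 + 4*s + 3)Y = 5/s + (-3*s - 15).
Isolate Y and clear denominators.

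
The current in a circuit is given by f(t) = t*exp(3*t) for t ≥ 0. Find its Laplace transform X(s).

X(s) = (s - 3)^(-2)

L{e^(3t)} = 1/(s - 3).
Then apply L{t·g(t)} = -d/ds[G(s)] with G(s) = 1/(s - 3):
differentiating 1 time and applying the sign gives (s - 3)^(-2).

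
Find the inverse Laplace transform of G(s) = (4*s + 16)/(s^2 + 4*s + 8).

Complete the square in the denominator: s^2 + 4*s + 8 = (s + 2)^2 + 2^2.
Split the numerator to match: 4*s + 16 = 4·(s + 2) + 4·2.
Invert each term: 4·(s + 2)/((s + 2)^2 + 4) ↔ 4e^(-2t)cos(2t); 4·2/((s + 2)^2 + 4) ↔ 4e^(-2t)sin(2t).

4*exp(-2*t)*sin(2*t) + 4*exp(-2*t)*cos(2*t)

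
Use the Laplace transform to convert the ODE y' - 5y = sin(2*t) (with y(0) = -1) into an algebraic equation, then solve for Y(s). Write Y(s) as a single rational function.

Take the Laplace transform of both sides.
With L{y'} = sY - y(0) = sY - (-1): the LHS transforms to (s - 5)Y - (-1).
The right side is L{sin(2*t)} = 2/(s^2 + 4).
So (s - 5)Y = 2/(s^2 + 4) + (-1).
Solve for Y(s) and write it as one ratio of polynomials.

Y(s) = (-s^2 - 2)/(s^3 - 5*s^2 + 4*s - 20)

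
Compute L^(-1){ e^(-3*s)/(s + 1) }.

Heaviside(t - 3)*(exp(-t + 3))

The factor e^(-3s) signals a time shift by c = 3 (second shifting theorem).
L{e^(-t)} = 1/(s + 1), so L^-1{1/(s + 1)} = e^(-t).
Hence the inverse is u(t - 3) times that function evaluated at t - 3.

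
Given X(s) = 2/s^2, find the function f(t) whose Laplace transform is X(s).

f(t) = 2*t

Since L{t} = 1!/s^2 = 1/s^2, the inverse is t, scaled by 2.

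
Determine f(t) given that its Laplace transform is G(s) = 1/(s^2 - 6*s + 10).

f(t) = exp(3*t)*sin(t)

Rewrite the denominator: s^2 - 6*s + 10 = (s - 3)^2 + 1.
The form in (s - 3) signals a first-shifting-theorem factor e^(3t).
Since L{sin(t)} = 1/(s^2 + 1), the inverse is e^(3*t)*sin(t).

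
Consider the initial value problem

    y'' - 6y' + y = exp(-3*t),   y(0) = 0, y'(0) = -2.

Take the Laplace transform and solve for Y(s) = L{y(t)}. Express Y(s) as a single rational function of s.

Y(s) = (-2*s - 5)/(s^3 - 3*s^2 - 17*s + 3)

Take the Laplace transform of both sides.
With L{y''} = s^2 Y - s·y(0) - y'(0) and L{y'} = sY - y(0), with y(0) = 0, y'(0) = -2: the LHS transforms to (s^2 - 6*s + 1)Y - (-2).
The right side is L{exp(-3*t)} = 1/(s + 3).
So (s^2 - 6*s + 1)Y = 1/(s + 3) + (-2).
Solve for Y(s) and write it as one ratio of polynomials.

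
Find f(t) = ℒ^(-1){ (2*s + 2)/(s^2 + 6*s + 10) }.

f(t) = -4*exp(-3*t)*sin(t) + 2*exp(-3*t)*cos(t)

Complete the square in the denominator: s^2 + 6*s + 10 = (s + 3)^2 + 1^2.
Split the numerator to match: 2*s + 2 = 2·(s + 3) - 4·1.
Invert each term: 2·(s + 3)/((s + 3)^2 + 1) ↔ 2e^(-3t)cos(t); -4·1/((s + 3)^2 + 1) ↔ -4e^(-3t)sin(t).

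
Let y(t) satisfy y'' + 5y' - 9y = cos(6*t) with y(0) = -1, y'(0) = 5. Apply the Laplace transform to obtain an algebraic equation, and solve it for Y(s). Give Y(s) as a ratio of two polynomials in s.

Y(s) = (-s^3 - 35*s)/(s^4 + 5*s^3 + 27*s^2 + 180*s - 324)

Apply the Laplace transform to the equation.
With L{y''} = s^2 Y - s·y(0) - y'(0) and L{y'} = sY - y(0), with y(0) = -1, y'(0) = 5: the LHS transforms to (s^2 + 5*s - 9)Y - (-s).
The right side is L{cos(6*t)} = s/(s^2 + 36).
So (s^2 + 5*s - 9)Y = s/(s^2 + 36) + (-s).
Divide through and combine into a single rational function.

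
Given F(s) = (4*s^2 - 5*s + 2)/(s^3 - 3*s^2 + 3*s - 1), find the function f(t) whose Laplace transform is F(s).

Factor the denominator: s^3 - 3*s^2 + 3*s - 1 = (s - 1)^3.
Partial fraction decomposition gives [4/(s - 1)] + [3/(s - 1)^2] + [(s - 1)^(-3)].
Invert each term: 4/(s - 1) ↔ 4e^(t); 3/(s - 1)^2 ↔ 3t·e^(t); 1/(s - 1)^3 ↔ (1/2)t^2·e^(t).

f(t) = t^2*exp(t)/2 + 3*t*exp(t) + 4*exp(t)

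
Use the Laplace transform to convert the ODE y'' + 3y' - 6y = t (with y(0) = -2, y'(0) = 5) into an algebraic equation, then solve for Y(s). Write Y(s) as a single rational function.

Take the Laplace transform of both sides.
The derivative rules (L{y''} = s^2 Y - s·y(0) - y'(0) and L{y'} = sY - y(0), with y(0) = -2, y'(0) = 5) turn the left side into (s^2 + 3*s - 6)Y - (-2*s - 1).
The right side is L{t} = s^(-2).
So (s^2 + 3*s - 6)Y = s^(-2) + (-2*s - 1).
Isolate Y and clear denominators.

Y(s) = (-2*s^3 - s^2 + 1)/(s^4 + 3*s^3 - 6*s^2)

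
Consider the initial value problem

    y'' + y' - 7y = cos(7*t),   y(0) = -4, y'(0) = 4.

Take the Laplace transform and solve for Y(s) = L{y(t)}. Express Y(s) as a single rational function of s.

Take the Laplace transform of both sides.
The derivative rules (L{y''} = s^2 Y - s·y(0) - y'(0) and L{y'} = sY - y(0), with y(0) = -4, y'(0) = 4) turn the left side into (s^2 + s - 7)Y - (-4*s).
The right side is L{cos(7*t)} = s/(s^2 + 49).
So (s^2 + s - 7)Y = s/(s^2 + 49) + (-4*s).
Isolate Y and clear denominators.

Y(s) = (-4*s^3 - 195*s)/(s^4 + s^3 + 42*s^2 + 49*s - 343)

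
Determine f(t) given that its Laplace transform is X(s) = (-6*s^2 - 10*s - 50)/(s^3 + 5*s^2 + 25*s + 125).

f(t) = sin(5*t) - 3*cos(5*t) - 3*exp(-5*t)

Factor the denominator: s^3 + 5*s^2 + 25*s + 125 = (s + 5)*(s^2 + 25).
Partial fraction decomposition gives [-3/(s + 5)] + [-3*s/(s^2 + 25)] + [5/(s^2 + 25)].
Invert each term: -3/(s + 5) ↔ -3e^(-5t); -3·s/(s^2 + 25) ↔ -3cos(5t); 1·5/(s^2 + 25) ↔ sin(5t).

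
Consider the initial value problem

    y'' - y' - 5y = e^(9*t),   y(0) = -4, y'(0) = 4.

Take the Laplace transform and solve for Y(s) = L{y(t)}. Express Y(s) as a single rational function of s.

Y(s) = (-4*s^2 + 44*s - 71)/(s^3 - 10*s^2 + 4*s + 45)

Transform both sides with L{·}.
With L{y''} = s^2 Y - s·y(0) - y'(0) and L{y'} = sY - y(0), with y(0) = -4, y'(0) = 4: the LHS transforms to (s^2 - s - 5)Y - (-4*s + 8).
The right side is L{e^(9*t)} = 1/(s - 9).
So (s^2 - s - 5)Y = 1/(s - 9) + (-4*s + 8).
Isolate Y and clear denominators.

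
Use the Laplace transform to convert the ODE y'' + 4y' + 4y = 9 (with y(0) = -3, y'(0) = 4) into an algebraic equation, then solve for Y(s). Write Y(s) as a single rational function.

Y(s) = (-3*s^2 - 8*s + 9)/(s^3 + 4*s^2 + 4*s)

Transform both sides with L{·}.
The derivative rules (L{y''} = s^2 Y - s·y(0) - y'(0) and L{y'} = sY - y(0), with y(0) = -3, y'(0) = 4) turn the left side into (s^2 + 4*s + 4)Y - (-3*s - 8).
The right side is L{9} = 9/s.
So (s^2 + 4*s + 4)Y = 9/s + (-3*s - 8).
Isolate Y and clear denominators.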